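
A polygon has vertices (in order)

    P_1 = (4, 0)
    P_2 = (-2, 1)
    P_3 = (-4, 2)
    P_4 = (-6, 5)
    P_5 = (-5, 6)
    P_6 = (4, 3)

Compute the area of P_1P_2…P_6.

P_1→P_2: (4)(1) − (-2)(0) = 4
P_2→P_3: (-2)(2) − (-4)(1) = 0
P_3→P_4: (-4)(5) − (-6)(2) = -8
P_4→P_5: (-6)(6) − (-5)(5) = -11
P_5→P_6: (-5)(3) − (4)(6) = -39
P_6→P_1: (4)(0) − (4)(3) = -12
Σ = -66
Area = |Σ|/2 = 33.

33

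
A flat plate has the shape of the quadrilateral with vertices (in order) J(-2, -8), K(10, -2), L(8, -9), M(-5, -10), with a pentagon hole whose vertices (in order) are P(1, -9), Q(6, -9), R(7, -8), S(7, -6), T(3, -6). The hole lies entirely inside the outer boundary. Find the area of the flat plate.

Outer boundary:
Cross-terms: 84, -74, -125, 20  ⇒  Σ = -95
Area = |Σ|/2 = 47.5.
Hole:
Apply the surveyor's formula: 2A = Σ (x_i·y_{i+1} − x_{i+1}·y_i), indices taken mod 5.
P→Q: (1)(-9) − (6)(-9) = 45
Q→R: (6)(-8) − (7)(-9) = 15
R→S: (7)(-6) − (7)(-8) = 14
S→T: (7)(-6) − (3)(-6) = -24
T→P: (3)(-9) − (1)(-6) = -21
Σ = 29
Area = |Σ|/2 = 14.5.
Net area = 47.5 − 14.5 = 33.

33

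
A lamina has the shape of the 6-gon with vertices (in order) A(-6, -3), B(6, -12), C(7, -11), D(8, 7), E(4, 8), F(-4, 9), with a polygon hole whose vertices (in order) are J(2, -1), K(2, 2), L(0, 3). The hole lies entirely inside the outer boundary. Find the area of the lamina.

Outer boundary:
Apply Gauss's area formula: 2A = Σ (x_i·y_{i+1} − x_{i+1}·y_i), indices taken mod 6.
Σ = (90) + (18) + (137) + (36) + (68) + (66) = 415
Area = |Σ|/2 = 207.5.
Hole:
Σ = (6) + (6) + (-6) = 6
Area = |Σ|/2 = 3.
Net area = 207.5 − 3 = 204.5.

204.5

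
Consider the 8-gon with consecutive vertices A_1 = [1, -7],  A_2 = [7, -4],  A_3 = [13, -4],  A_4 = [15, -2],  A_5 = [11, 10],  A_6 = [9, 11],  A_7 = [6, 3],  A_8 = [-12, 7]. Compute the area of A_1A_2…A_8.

211

Σ = (45) + (24) + (34) + (172) + (31) + (-39) + (78) + (77) = 422
Area = |Σ|/2 = 211.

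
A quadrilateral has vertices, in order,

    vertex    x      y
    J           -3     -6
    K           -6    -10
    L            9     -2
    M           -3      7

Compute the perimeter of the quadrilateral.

|JK| = √((-3)² + (-4)²) = √25 = 5
|KL| = √((15)² + (8)²) = √289 = 17
|LM| = √((-12)² + (9)²) = √225 = 15
|MJ| = √((0)² + (-13)²) = √169 = 13
Perimeter = 5 + 17 + 15 + 13 = 50.

50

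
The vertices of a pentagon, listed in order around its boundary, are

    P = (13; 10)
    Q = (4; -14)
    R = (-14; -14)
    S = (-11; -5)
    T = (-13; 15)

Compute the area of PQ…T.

556.5

Apply Gauss's area formula: 2A = Σ (x_i·y_{i+1} − x_{i+1}·y_i), indices taken mod 5.
Σ = (-222) + (-252) + (-84) + (-230) + (-325) = -1113
Area = |Σ|/2 = 556.5.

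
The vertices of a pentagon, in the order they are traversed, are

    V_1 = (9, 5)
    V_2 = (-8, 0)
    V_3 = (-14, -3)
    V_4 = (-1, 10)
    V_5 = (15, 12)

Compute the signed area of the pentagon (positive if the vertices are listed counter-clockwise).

Σ = (40) + (24) + (-143) + (-162) + (-33) = -274
Signed area = Σ/2 = -137 (negative ⇒ clockwise traversal).

-137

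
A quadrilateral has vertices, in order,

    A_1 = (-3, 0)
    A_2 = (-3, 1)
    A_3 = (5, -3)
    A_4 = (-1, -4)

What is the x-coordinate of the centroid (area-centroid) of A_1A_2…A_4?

3/17

Apply the surveyor's formula. First the cross-terms c_i = x_i·y_{i+1} − x_{i+1}·y_i:
  -3, 4, -23, -12  ⇒  2A = -34, A = -17.
Then Σ (x_i + x_{i+1})·c_i = -18, so x̄ = -18 / (6·(-17)) = 3/17.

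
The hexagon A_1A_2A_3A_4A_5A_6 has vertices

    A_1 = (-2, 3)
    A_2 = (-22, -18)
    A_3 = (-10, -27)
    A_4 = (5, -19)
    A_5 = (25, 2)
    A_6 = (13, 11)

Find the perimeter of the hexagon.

|A_1A_2| = √((-20)² + (-21)²) = √841 = 29
|A_2A_3| = √((12)² + (-9)²) = √225 = 15
|A_3A_4| = √((15)² + (8)²) = √289 = 17
|A_4A_5| = √((20)² + (21)²) = √841 = 29
|A_5A_6| = √((-12)² + (9)²) = √225 = 15
|A_6A_1| = √((-15)² + (-8)²) = √289 = 17
Perimeter = 29 + 15 + 17 + 29 + 15 + 17 = 122.

122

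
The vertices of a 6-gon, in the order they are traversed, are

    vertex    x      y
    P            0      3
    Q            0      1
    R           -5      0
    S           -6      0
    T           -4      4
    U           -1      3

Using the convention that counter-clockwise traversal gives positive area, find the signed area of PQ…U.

-15

Cross-terms: 0, 5, 0, -24, -8, -3  ⇒  Σ = -30
Signed area = Σ/2 = -15 (negative ⇒ clockwise traversal).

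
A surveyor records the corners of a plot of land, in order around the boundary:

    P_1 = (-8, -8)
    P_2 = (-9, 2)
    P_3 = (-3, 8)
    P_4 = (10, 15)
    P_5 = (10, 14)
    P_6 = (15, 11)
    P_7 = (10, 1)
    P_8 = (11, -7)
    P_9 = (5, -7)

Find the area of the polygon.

Apply Gauss's area formula: 2A = Σ (x_i·y_{i+1} − x_{i+1}·y_i), indices taken mod 9.
P_1→P_2: (-8)(2) − (-9)(-8) = -88
P_2→P_3: (-9)(8) − (-3)(2) = -66
P_3→P_4: (-3)(15) − (10)(8) = -125
P_4→P_5: (10)(14) − (10)(15) = -10
P_5→P_6: (10)(11) − (15)(14) = -100
P_6→P_7: (15)(1) − (10)(11) = -95
P_7→P_8: (10)(-7) − (11)(1) = -81
P_8→P_9: (11)(-7) − (5)(-7) = -42
P_9→P_1: (5)(-8) − (-8)(-7) = -96
Σ = -703
Area = |Σ|/2 = 351.5.

351.5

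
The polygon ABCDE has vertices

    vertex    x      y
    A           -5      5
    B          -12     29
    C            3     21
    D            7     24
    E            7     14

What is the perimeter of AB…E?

|AB| = √((-7)² + (24)²) = √625 = 25
|BC| = √((15)² + (-8)²) = √289 = 17
|CD| = √((4)² + (3)²) = √25 = 5
|DE| = √((0)² + (-10)²) = √100 = 10
|EA| = √((-12)² + (-9)²) = √225 = 15
Perimeter = 25 + 17 + 5 + 10 + 15 = 72.

72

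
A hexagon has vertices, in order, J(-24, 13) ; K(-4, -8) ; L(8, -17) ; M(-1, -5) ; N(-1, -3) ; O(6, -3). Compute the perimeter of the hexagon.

102

|JK| = √((20)² + (-21)²) = √841 = 29
|KL| = √((12)² + (-9)²) = √225 = 15
|LM| = √((-9)² + (12)²) = √225 = 15
|MN| = √((0)² + (2)²) = √4 = 2
|NO| = √((7)² + (0)²) = √49 = 7
|OJ| = √((-30)² + (16)²) = √1156 = 34
Perimeter = 29 + 15 + 15 + 2 + 7 + 34 = 102.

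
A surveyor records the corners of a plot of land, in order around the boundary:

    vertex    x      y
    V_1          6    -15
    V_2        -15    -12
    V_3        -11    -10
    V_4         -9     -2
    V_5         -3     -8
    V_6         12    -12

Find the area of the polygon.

128.5

Apply the shoelace (surveyor's) formula: 2A = Σ (x_i·y_{i+1} − x_{i+1}·y_i), indices taken mod 6.
Σ = (-297) + (18) + (-68) + (66) + (132) + (-108) = -257
Area = |Σ|/2 = 128.5.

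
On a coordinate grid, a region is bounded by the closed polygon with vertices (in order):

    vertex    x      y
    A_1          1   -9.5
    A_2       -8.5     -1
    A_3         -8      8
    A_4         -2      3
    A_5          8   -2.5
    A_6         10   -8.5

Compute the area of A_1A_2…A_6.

157.125

Cross-terms: -81.75, -76, -8, -19, -43, -86.5  ⇒  Σ = -314.25
Area = |Σ|/2 = 157.125.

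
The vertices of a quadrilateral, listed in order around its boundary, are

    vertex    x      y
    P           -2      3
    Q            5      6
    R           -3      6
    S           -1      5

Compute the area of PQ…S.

Σ = (-27) + (48) + (-9) + (7) = 19
Area = |Σ|/2 = 9.5.

9.5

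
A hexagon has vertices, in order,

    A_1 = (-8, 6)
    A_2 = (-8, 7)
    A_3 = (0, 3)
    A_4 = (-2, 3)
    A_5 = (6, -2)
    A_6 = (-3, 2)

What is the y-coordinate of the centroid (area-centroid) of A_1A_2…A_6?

169/54

Apply the shoelace (surveyor's) formula. First the cross-terms c_i = x_i·y_{i+1} − x_{i+1}·y_i:
  -8, -24, 6, -14, 6, -2  ⇒  2A = -36, A = -18.
Then Σ (y_i + y_{i+1})·c_i = -338, so ȳ = -338 / (6·(-18)) = 169/54.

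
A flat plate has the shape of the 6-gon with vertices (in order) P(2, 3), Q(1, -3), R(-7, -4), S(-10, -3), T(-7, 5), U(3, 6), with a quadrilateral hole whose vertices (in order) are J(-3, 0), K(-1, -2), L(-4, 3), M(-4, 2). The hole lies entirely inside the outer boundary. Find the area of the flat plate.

89.5

Outer boundary:
Apply Gauss's area formula: 2A = Σ (x_i·y_{i+1} − x_{i+1}·y_i), indices taken mod 6.
P→Q: (2)(-3) − (1)(3) = -9
Q→R: (1)(-4) − (-7)(-3) = -25
R→S: (-7)(-3) − (-10)(-4) = -19
S→T: (-10)(5) − (-7)(-3) = -71
T→U: (-7)(6) − (3)(5) = -57
U→P: (3)(3) − (2)(6) = -3
Σ = -184
Area = |Σ|/2 = 92.
Hole:
Cross-terms: 6, -11, 4, 6  ⇒  Σ = 5
Area = |Σ|/2 = 2.5.
Net area = 92 − 2.5 = 89.5.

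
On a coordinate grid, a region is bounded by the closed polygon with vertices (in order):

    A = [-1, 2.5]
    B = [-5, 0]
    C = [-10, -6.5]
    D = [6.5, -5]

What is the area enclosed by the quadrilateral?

A→B: (-1)(0) − (-5)(2.5) = 12.5
B→C: (-5)(-6.5) − (-10)(0) = 32.5
C→D: (-10)(-5) − (6.5)(-6.5) = 92.25
D→A: (6.5)(2.5) − (-1)(-5) = 11.25
Σ = 148.5
Area = |Σ|/2 = 74.25.

74.25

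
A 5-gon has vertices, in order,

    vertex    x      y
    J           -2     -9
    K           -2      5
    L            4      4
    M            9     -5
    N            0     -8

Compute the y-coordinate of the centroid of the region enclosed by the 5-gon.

Apply the shoelace (surveyor's) formula. First the cross-terms c_i = x_i·y_{i+1} − x_{i+1}·y_i:
  -28, -28, -56, -72, -16  ⇒  2A = -200, A = -100.
Then Σ (y_i + y_{i+1})·c_i = 1124, so ȳ = 1124 / (6·(-100)) = -281/150.

-281/150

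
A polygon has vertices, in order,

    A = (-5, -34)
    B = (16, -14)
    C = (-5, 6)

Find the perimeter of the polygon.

98

|AB| = √((21)² + (20)²) = √841 = 29
|BC| = √((-21)² + (20)²) = √841 = 29
|CA| = √((0)² + (-40)²) = √1600 = 40
Perimeter = 29 + 29 + 40 = 98.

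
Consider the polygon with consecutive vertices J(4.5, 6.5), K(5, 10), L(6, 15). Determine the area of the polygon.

0.5

Apply Gauss's area formula: 2A = Σ (x_i·y_{i+1} − x_{i+1}·y_i), indices taken mod 3.
J→K: (4.5)(10) − (5)(6.5) = 12.5
K→L: (5)(15) − (6)(10) = 15
L→J: (6)(6.5) − (4.5)(15) = -28.5
Σ = -1
Area = |Σ|/2 = 0.5.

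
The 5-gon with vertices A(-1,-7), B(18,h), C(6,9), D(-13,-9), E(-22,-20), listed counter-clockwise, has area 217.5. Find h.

Write out the shoelace sum; only the two edges meeting at B involve h:
2·Area = [((-1)·h − 18·(-7)) + (18·9 − 6·h)] + 259
       = -7·h + 547 = 435
⇒ h = 16.

16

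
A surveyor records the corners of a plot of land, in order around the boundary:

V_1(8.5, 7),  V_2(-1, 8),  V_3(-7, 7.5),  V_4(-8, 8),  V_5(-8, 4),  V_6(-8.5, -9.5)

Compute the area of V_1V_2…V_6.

Σ = (75) + (48.5) + (4) + (32) + (110) + (21.25) = 290.75
Area = |Σ|/2 = 145.375.

145.375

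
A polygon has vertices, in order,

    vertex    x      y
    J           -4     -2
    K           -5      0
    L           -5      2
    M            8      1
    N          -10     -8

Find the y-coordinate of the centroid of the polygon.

-145/107

Apply the shoelace formula. First the cross-terms c_i = x_i·y_{i+1} − x_{i+1}·y_i:
  -10, -10, -21, -54, -12  ⇒  2A = -107, A = -53.5.
Then Σ (y_i + y_{i+1})·c_i = 435, so ȳ = 435 / (6·(-53.5)) = -145/107.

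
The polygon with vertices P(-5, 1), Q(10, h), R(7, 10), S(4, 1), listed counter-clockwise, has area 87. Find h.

-9

Write out the shoelace sum; only the two edges meeting at Q involve h:
2·Area = [((-5)·h − 10·1) + (10·10 − 7·h)] + -24
       = -12·h + 66 = 174
⇒ h = -9.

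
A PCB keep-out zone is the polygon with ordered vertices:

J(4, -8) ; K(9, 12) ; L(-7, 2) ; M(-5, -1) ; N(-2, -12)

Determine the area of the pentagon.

180.5

Cross-terms: 120, 102, 17, 58, 64  ⇒  Σ = 361
Area = |Σ|/2 = 180.5.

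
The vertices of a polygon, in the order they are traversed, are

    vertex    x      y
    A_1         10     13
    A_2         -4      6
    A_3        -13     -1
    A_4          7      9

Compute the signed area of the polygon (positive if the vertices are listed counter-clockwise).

42.5

Σ = (112) + (82) + (-110) + (1) = 85
Signed area = Σ/2 = 42.5 (positive ⇒ counter-clockwise traversal).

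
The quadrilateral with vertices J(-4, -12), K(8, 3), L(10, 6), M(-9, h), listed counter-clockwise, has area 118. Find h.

-2

The doubled signed area Σ (x_i y_{i+1} − x_{i+1} y_i) is linear in h.
With h=0 it equals 264; the coefficient of h is 14 (from the two edges through M).
So 14·h + 264 = 2·118 = 236 ⇒ h = -2.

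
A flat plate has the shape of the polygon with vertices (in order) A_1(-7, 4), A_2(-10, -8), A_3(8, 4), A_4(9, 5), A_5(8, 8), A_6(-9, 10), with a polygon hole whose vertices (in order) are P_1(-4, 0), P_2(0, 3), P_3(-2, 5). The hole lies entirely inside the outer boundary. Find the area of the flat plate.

164

Outer boundary:
Σ = (96) + (24) + (4) + (32) + (152) + (34) = 342
Area = |Σ|/2 = 171.
Hole:
Apply the shoelace formula: 2A = Σ (x_i·y_{i+1} − x_{i+1}·y_i), indices taken mod 3.
Cross-terms: -12, 6, 20  ⇒  Σ = 14
Area = |Σ|/2 = 7.
Net area = 171 − 7 = 164.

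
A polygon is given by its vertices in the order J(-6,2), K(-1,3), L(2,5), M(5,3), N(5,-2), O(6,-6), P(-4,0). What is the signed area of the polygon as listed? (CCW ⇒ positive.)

Σ = (-16) + (-11) + (-19) + (-25) + (-18) + (-24) + (-8) = -121
Signed area = Σ/2 = -60.5 (negative ⇒ clockwise traversal).

-60.5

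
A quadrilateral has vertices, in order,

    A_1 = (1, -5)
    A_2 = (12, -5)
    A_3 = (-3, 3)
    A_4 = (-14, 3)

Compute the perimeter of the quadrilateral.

|A_1A_2| = √((11)² + (0)²) = √121 = 11
|A_2A_3| = √((-15)² + (8)²) = √289 = 17
|A_3A_4| = √((-11)² + (0)²) = √121 = 11
|A_4A_1| = √((15)² + (-8)²) = √289 = 17
Perimeter = 11 + 17 + 11 + 17 = 56.

56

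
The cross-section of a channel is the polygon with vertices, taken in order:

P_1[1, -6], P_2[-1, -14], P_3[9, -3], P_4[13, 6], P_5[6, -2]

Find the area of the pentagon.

53

Σ = (-20) + (129) + (93) + (-62) + (-34) = 106
Area = |Σ|/2 = 53.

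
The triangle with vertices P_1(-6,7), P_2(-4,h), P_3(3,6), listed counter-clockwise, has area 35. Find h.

-1

The doubled signed area Σ (x_i y_{i+1} − x_{i+1} y_i) is linear in h.
With h=0 it equals 61; the coefficient of h is -9 (from the two edges through P_2).
So -9·h + 61 = 2·35 = 70 ⇒ h = -1.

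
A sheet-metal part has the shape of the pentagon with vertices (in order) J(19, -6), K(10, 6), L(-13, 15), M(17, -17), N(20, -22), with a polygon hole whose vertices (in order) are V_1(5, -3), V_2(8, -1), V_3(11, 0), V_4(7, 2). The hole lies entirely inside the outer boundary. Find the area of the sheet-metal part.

305.5

Outer boundary:
Σ = (174) + (228) + (-34) + (-34) + (298) = 632
Area = |Σ|/2 = 316.
Hole:
Apply the shoelace (surveyor's) formula: 2A = Σ (x_i·y_{i+1} − x_{i+1}·y_i), indices taken mod 4.
V_1→V_2: (5)(-1) − (8)(-3) = 19
V_2→V_3: (8)(0) − (11)(-1) = 11
V_3→V_4: (11)(2) − (7)(0) = 22
V_4→V_1: (7)(-3) − (5)(2) = -31
Σ = 21
Area = |Σ|/2 = 10.5.
Net area = 316 − 10.5 = 305.5.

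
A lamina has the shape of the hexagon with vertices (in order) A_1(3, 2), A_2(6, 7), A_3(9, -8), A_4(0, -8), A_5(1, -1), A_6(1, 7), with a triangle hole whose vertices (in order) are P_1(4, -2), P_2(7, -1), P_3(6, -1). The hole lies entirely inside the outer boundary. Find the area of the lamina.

Outer boundary:
Apply the shoelace (surveyor's) formula: 2A = Σ (x_i·y_{i+1} − x_{i+1}·y_i), indices taken mod 6.
A_1→A_2: (3)(7) − (6)(2) = 9
A_2→A_3: (6)(-8) − (9)(7) = -111
A_3→A_4: (9)(-8) − (0)(-8) = -72
A_4→A_5: (0)(-1) − (1)(-8) = 8
A_5→A_6: (1)(7) − (1)(-1) = 8
A_6→A_1: (1)(2) − (3)(7) = -19
Σ = -177
Area = |Σ|/2 = 88.5.
Hole:
Apply the surveyor's formula: 2A = Σ (x_i·y_{i+1} − x_{i+1}·y_i), indices taken mod 3.
P_1→P_2: (4)(-1) − (7)(-2) = 10
P_2→P_3: (7)(-1) − (6)(-1) = -1
P_3→P_1: (6)(-2) − (4)(-1) = -8
Σ = 1
Area = |Σ|/2 = 0.5.
Net area = 88.5 − 0.5 = 88.

88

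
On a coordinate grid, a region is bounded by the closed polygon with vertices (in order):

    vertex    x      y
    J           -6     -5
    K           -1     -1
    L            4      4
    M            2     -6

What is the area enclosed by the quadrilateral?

38.5

Σ = (1) + (0) + (-32) + (-46) = -77
Area = |Σ|/2 = 38.5.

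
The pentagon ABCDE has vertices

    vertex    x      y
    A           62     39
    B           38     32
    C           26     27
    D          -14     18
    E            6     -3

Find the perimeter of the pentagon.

|AB| = √((-24)² + (-7)²) = √625 = 25
|BC| = √((-12)² + (-5)²) = √169 = 13
|CD| = √((-40)² + (-9)²) = √1681 = 41
|DE| = √((20)² + (-21)²) = √841 = 29
|EA| = √((56)² + (42)²) = √4900 = 70
Perimeter = 25 + 13 + 41 + 29 + 70 = 178.

178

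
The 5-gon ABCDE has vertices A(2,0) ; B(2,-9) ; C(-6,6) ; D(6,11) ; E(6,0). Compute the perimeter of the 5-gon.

54

|AB| = √((0)² + (-9)²) = √81 = 9
|BC| = √((-8)² + (15)²) = √289 = 17
|CD| = √((12)² + (5)²) = √169 = 13
|DE| = √((0)² + (-11)²) = √121 = 11
|EA| = √((-4)² + (0)²) = √16 = 4
Perimeter = 9 + 17 + 13 + 11 + 4 = 54.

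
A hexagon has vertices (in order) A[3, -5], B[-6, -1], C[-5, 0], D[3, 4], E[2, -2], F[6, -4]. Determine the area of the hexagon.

Σ = (-33) + (-5) + (-20) + (-14) + (4) + (-18) = -86
Area = |Σ|/2 = 43.

43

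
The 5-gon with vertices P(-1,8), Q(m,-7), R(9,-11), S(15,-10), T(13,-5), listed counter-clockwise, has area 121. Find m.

The doubled signed area Σ (x_i y_{i+1} − x_{i+1} y_i) is linear in m.
With m=0 it equals 299; the coefficient of m is -19 (from the two edges through Q).
So -19·m + 299 = 2·121 = 242 ⇒ m = 3.

3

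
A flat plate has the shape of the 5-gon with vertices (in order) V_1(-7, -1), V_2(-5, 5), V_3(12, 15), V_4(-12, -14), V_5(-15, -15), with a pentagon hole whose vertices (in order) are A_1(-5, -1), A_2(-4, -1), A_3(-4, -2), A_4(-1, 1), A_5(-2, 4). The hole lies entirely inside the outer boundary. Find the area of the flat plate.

132

Outer boundary:
Apply the shoelace (surveyor's) formula: 2A = Σ (x_i·y_{i+1} − x_{i+1}·y_i), indices taken mod 5.
V_1→V_2: (-7)(5) − (-5)(-1) = -40
V_2→V_3: (-5)(15) − (12)(5) = -135
V_3→V_4: (12)(-14) − (-12)(15) = 12
V_4→V_5: (-12)(-15) − (-15)(-14) = -30
V_5→V_1: (-15)(-1) − (-7)(-15) = -90
Σ = -283
Area = |Σ|/2 = 141.5.
Hole:
Apply the surveyor's formula: 2A = Σ (x_i·y_{i+1} − x_{i+1}·y_i), indices taken mod 5.
Σ = (1) + (4) + (-6) + (-2) + (22) = 19
Area = |Σ|/2 = 9.5.
Net area = 141.5 − 9.5 = 132.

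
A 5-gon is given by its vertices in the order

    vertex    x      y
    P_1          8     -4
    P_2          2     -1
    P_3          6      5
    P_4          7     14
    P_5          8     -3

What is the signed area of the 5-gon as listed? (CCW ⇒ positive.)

-38

P_1→P_2: (8)(-1) − (2)(-4) = 0
P_2→P_3: (2)(5) − (6)(-1) = 16
P_3→P_4: (6)(14) − (7)(5) = 49
P_4→P_5: (7)(-3) − (8)(14) = -133
P_5→P_1: (8)(-4) − (8)(-3) = -8
Σ = -76
Signed area = Σ/2 = -38 (negative ⇒ clockwise traversal).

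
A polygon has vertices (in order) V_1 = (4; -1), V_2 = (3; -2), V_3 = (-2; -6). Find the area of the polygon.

0.5

Apply the surveyor's formula: 2A = Σ (x_i·y_{i+1} − x_{i+1}·y_i), indices taken mod 3.
Σ = (-5) + (-22) + (26) = -1
Area = |Σ|/2 = 0.5.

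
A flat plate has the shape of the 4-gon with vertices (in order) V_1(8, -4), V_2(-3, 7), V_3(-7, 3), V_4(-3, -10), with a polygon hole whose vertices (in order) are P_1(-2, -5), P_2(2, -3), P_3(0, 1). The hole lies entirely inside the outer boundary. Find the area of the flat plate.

117.5

Outer boundary:
Apply Gauss's area formula: 2A = Σ (x_i·y_{i+1} − x_{i+1}·y_i), indices taken mod 4.
Σ = (44) + (40) + (79) + (92) = 255
Area = |Σ|/2 = 127.5.
Hole:
Cross-terms: 16, 2, 2  ⇒  Σ = 20
Area = |Σ|/2 = 10.
Net area = 127.5 − 10 = 117.5.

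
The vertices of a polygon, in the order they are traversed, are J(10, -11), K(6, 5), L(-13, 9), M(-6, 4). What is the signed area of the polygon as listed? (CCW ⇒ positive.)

Apply the shoelace formula: 2A = Σ (x_i·y_{i+1} − x_{i+1}·y_i), indices taken mod 4.
Cross-terms: 116, 119, 2, 26  ⇒  Σ = 263
Signed area = Σ/2 = 131.5 (positive ⇒ counter-clockwise traversal).

131.5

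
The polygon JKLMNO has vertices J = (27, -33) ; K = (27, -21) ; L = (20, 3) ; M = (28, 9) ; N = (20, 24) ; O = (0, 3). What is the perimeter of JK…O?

|JK| = √((0)² + (12)²) = √144 = 12
|KL| = √((-7)² + (24)²) = √625 = 25
|LM| = √((8)² + (6)²) = √100 = 10
|MN| = √((-8)² + (15)²) = √289 = 17
|NO| = √((-20)² + (-21)²) = √841 = 29
|OJ| = √((27)² + (-36)²) = √2025 = 45
Perimeter = 12 + 25 + 10 + 17 + 29 + 45 = 138.

138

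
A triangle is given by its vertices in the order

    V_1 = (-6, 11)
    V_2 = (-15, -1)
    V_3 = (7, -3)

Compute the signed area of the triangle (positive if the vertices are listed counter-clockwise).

Σ = (171) + (52) + (59) = 282
Signed area = Σ/2 = 141 (positive ⇒ counter-clockwise traversal).

141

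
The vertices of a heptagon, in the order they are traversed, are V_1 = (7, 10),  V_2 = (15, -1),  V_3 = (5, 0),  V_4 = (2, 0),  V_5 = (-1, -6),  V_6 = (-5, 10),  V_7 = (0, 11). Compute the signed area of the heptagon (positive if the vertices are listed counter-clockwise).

-168

Apply the shoelace formula: 2A = Σ (x_i·y_{i+1} − x_{i+1}·y_i), indices taken mod 7.
Σ = (-157) + (5) + (0) + (-12) + (-40) + (-55) + (-77) = -336
Signed area = Σ/2 = -168 (negative ⇒ clockwise traversal).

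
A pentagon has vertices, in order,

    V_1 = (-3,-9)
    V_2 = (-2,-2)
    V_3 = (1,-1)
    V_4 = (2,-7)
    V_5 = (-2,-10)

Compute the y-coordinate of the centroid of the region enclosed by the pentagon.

Apply the shoelace formula. First the cross-terms c_i = x_i·y_{i+1} − x_{i+1}·y_i:
  -12, 4, -5, -34, -12  ⇒  2A = -59, A = -29.5.
Then Σ (y_i + y_{i+1})·c_i = 966, so ȳ = 966 / (6·(-29.5)) = -322/59.

-322/59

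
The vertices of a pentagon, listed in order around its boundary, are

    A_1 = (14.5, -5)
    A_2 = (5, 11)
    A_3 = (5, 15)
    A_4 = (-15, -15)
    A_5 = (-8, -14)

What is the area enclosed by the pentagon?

Apply Gauss's area formula: 2A = Σ (x_i·y_{i+1} − x_{i+1}·y_i), indices taken mod 5.
Cross-terms: 184.5, 20, 150, 90, 243  ⇒  Σ = 687.5
Area = |Σ|/2 = 343.75.

343.75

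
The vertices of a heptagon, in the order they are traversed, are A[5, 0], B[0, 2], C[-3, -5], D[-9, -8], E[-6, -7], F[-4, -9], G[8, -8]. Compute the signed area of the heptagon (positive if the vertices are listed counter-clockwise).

90

A→B: (5)(2) − (0)(0) = 10
B→C: (0)(-5) − (-3)(2) = 6
C→D: (-3)(-8) − (-9)(-5) = -21
D→E: (-9)(-7) − (-6)(-8) = 15
E→F: (-6)(-9) − (-4)(-7) = 26
F→G: (-4)(-8) − (8)(-9) = 104
G→A: (8)(0) − (5)(-8) = 40
Σ = 180
Signed area = Σ/2 = 90 (positive ⇒ counter-clockwise traversal).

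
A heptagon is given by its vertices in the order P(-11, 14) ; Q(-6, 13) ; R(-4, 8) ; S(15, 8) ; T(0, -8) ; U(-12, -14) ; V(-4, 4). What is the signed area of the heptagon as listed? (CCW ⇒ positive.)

Apply Gauss's area formula: 2A = Σ (x_i·y_{i+1} − x_{i+1}·y_i), indices taken mod 7.
Σ = (-59) + (4) + (-152) + (-120) + (-96) + (-104) + (-12) = -539
Signed area = Σ/2 = -269.5 (negative ⇒ clockwise traversal).

-269.5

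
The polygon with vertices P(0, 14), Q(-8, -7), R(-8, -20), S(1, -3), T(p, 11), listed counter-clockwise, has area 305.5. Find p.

20

Write out the shoelace sum; only the two edges meeting at T involve p:
2·Area = [(1·11 − p·(-3)) + (p·14 − 0·11)] + 260
       = 17·p + 271 = 611
⇒ p = 20.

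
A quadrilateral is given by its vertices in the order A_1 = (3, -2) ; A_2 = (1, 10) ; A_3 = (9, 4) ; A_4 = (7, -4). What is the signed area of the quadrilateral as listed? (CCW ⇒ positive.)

-60

Apply Gauss's area formula: 2A = Σ (x_i·y_{i+1} − x_{i+1}·y_i), indices taken mod 4.
Cross-terms: 32, -86, -64, -2  ⇒  Σ = -120
Signed area = Σ/2 = -60 (negative ⇒ clockwise traversal).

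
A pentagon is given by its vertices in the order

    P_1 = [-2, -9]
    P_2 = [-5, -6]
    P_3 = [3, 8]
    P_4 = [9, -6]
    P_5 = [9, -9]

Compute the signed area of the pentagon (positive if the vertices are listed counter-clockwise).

-135.5

Apply Gauss's area formula: 2A = Σ (x_i·y_{i+1} − x_{i+1}·y_i), indices taken mod 5.
P_1→P_2: (-2)(-6) − (-5)(-9) = -33
P_2→P_3: (-5)(8) − (3)(-6) = -22
P_3→P_4: (3)(-6) − (9)(8) = -90
P_4→P_5: (9)(-9) − (9)(-6) = -27
P_5→P_1: (9)(-9) − (-2)(-9) = -99
Σ = -271
Signed area = Σ/2 = -135.5 (negative ⇒ clockwise traversal).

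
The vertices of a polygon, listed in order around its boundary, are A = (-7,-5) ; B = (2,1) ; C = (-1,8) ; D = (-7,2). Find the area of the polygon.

61.5

Apply the shoelace (surveyor's) formula: 2A = Σ (x_i·y_{i+1} − x_{i+1}·y_i), indices taken mod 4.
A→B: (-7)(1) − (2)(-5) = 3
B→C: (2)(8) − (-1)(1) = 17
C→D: (-1)(2) − (-7)(8) = 54
D→A: (-7)(-5) − (-7)(2) = 49
Σ = 123
Area = |Σ|/2 = 61.5.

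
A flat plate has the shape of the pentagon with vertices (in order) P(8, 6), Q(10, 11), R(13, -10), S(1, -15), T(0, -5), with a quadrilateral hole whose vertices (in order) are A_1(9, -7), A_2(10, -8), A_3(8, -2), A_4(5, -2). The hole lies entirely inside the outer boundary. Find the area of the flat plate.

Outer boundary:
Apply the shoelace (surveyor's) formula: 2A = Σ (x_i·y_{i+1} − x_{i+1}·y_i), indices taken mod 5.
Σ = (28) + (-243) + (-185) + (-5) + (40) = -365
Area = |Σ|/2 = 182.5.
Hole:
Apply Gauss's area formula: 2A = Σ (x_i·y_{i+1} − x_{i+1}·y_i), indices taken mod 4.
Σ = (-2) + (44) + (-6) + (-17) = 19
Area = |Σ|/2 = 9.5.
Net area = 182.5 − 9.5 = 173.

173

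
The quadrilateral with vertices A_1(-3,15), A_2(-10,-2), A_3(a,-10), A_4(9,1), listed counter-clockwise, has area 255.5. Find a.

9

The doubled signed area Σ (x_i y_{i+1} − x_{i+1} y_i) is linear in a.
With a=0 it equals 484; the coefficient of a is 3 (from the two edges through A_3).
So 3·a + 484 = 2·255.5 = 511 ⇒ a = 9.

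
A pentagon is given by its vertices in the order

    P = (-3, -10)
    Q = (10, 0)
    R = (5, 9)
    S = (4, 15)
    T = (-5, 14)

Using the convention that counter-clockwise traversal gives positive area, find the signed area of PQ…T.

P→Q: (-3)(0) − (10)(-10) = 100
Q→R: (10)(9) − (5)(0) = 90
R→S: (5)(15) − (4)(9) = 39
S→T: (4)(14) − (-5)(15) = 131
T→P: (-5)(-10) − (-3)(14) = 92
Σ = 452
Signed area = Σ/2 = 226 (positive ⇒ counter-clockwise traversal).

226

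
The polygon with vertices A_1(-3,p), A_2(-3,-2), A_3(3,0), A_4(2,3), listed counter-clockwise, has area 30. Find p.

The doubled signed area Σ (x_i y_{i+1} − x_{i+1} y_i) is linear in p.
With p=0 it equals 30; the coefficient of p is 5 (from the two edges through A_1).
So 5·p + 30 = 2·30 = 60 ⇒ p = 6.

6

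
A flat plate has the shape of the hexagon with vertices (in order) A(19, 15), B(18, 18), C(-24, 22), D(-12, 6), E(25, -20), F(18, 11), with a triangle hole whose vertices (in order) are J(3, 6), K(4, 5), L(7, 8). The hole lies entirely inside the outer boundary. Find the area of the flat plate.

Outer boundary:
A→B: (19)(18) − (18)(15) = 72
B→C: (18)(22) − (-24)(18) = 828
C→D: (-24)(6) − (-12)(22) = 120
D→E: (-12)(-20) − (25)(6) = 90
E→F: (25)(11) − (18)(-20) = 635
F→A: (18)(15) − (19)(11) = 61
Σ = 1806
Area = |Σ|/2 = 903.
Hole:
Cross-terms: -9, -3, 18  ⇒  Σ = 6
Area = |Σ|/2 = 3.
Net area = 903 − 3 = 900.

900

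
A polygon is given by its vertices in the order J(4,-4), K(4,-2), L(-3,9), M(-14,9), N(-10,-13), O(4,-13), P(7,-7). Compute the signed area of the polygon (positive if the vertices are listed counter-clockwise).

327

J→K: (4)(-2) − (4)(-4) = 8
K→L: (4)(9) − (-3)(-2) = 30
L→M: (-3)(9) − (-14)(9) = 99
M→N: (-14)(-13) − (-10)(9) = 272
N→O: (-10)(-13) − (4)(-13) = 182
O→P: (4)(-7) − (7)(-13) = 63
P→J: (7)(-4) − (4)(-7) = 0
Σ = 654
Signed area = Σ/2 = 327 (positive ⇒ counter-clockwise traversal).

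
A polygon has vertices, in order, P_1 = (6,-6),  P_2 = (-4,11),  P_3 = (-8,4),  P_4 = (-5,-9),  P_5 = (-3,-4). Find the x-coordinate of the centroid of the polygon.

-598/241

Apply the shoelace (surveyor's) formula. First the cross-terms c_i = x_i·y_{i+1} − x_{i+1}·y_i:
  42, 72, 92, -7, 42  ⇒  2A = 241, A = 120.5.
Then Σ (x_i + x_{i+1})·c_i = -1794, so x̄ = -1794 / (6·120.5) = -598/241.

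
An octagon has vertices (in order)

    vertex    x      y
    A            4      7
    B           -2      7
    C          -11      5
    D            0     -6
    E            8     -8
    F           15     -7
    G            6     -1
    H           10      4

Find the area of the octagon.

Apply the shoelace formula: 2A = Σ (x_i·y_{i+1} − x_{i+1}·y_i), indices taken mod 8.
A→B: (4)(7) − (-2)(7) = 42
B→C: (-2)(5) − (-11)(7) = 67
C→D: (-11)(-6) − (0)(5) = 66
D→E: (0)(-8) − (8)(-6) = 48
E→F: (8)(-7) − (15)(-8) = 64
F→G: (15)(-1) − (6)(-7) = 27
G→H: (6)(4) − (10)(-1) = 34
H→A: (10)(7) − (4)(4) = 54
Σ = 402
Area = |Σ|/2 = 201.

201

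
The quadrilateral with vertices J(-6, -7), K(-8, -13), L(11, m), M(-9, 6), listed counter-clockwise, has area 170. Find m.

The doubled signed area Σ (x_i y_{i+1} − x_{i+1} y_i) is linear in m.
With m=0 it equals 330; the coefficient of m is 1 (from the two edges through L).
So 1·m + 330 = 2·170 = 340 ⇒ m = 10.

10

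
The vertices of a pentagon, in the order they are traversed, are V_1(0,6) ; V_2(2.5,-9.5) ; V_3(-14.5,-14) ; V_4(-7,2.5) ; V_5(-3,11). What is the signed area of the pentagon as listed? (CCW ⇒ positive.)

-204.75

Apply the shoelace (surveyor's) formula: 2A = Σ (x_i·y_{i+1} − x_{i+1}·y_i), indices taken mod 5.
Σ = (-15) + (-172.75) + (-134.25) + (-69.5) + (-18) = -409.5
Signed area = Σ/2 = -204.75 (negative ⇒ clockwise traversal).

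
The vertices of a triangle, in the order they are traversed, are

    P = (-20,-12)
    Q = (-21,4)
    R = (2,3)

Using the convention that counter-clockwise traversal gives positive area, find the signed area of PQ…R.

Cross-terms: -332, -71, 36  ⇒  Σ = -367
Signed area = Σ/2 = -183.5 (negative ⇒ clockwise traversal).

-183.5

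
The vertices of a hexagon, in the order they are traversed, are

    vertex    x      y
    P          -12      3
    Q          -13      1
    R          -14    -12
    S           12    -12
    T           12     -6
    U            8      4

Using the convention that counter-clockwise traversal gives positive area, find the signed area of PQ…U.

Apply Gauss's area formula: 2A = Σ (x_i·y_{i+1} − x_{i+1}·y_i), indices taken mod 6.
Cross-terms: 27, 170, 312, 72, 96, 72  ⇒  Σ = 749
Signed area = Σ/2 = 374.5 (positive ⇒ counter-clockwise traversal).

374.5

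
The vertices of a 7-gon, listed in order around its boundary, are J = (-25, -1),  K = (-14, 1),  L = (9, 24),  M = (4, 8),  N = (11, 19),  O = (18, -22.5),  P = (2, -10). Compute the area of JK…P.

Σ = (-39) + (-345) + (-24) + (-12) + (-589.5) + (-135) + (-252) = -1396.5
Area = |Σ|/2 = 698.25.

698.25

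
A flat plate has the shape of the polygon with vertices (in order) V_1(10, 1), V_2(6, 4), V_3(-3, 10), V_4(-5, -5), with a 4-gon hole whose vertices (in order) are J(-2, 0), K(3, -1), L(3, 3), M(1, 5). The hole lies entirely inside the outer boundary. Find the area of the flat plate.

90

Outer boundary:
V_1→V_2: (10)(4) − (6)(1) = 34
V_2→V_3: (6)(10) − (-3)(4) = 72
V_3→V_4: (-3)(-5) − (-5)(10) = 65
V_4→V_1: (-5)(1) − (10)(-5) = 45
Σ = 216
Area = |Σ|/2 = 108.
Hole:
Σ = (2) + (12) + (12) + (10) = 36
Area = |Σ|/2 = 18.
Net area = 108 − 18 = 90.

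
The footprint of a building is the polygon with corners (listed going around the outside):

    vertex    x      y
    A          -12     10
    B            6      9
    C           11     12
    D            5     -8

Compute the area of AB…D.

Apply the shoelace formula: 2A = Σ (x_i·y_{i+1} − x_{i+1}·y_i), indices taken mod 4.
A→B: (-12)(9) − (6)(10) = -168
B→C: (6)(12) − (11)(9) = -27
C→D: (11)(-8) − (5)(12) = -148
D→A: (5)(10) − (-12)(-8) = -46
Σ = -389
Area = |Σ|/2 = 194.5.

194.5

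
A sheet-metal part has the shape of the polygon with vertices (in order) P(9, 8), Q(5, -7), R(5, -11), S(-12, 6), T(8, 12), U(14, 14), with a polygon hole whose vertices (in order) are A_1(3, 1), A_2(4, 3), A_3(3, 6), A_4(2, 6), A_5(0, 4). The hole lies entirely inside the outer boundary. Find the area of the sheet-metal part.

Outer boundary:
Apply Gauss's area formula: 2A = Σ (x_i·y_{i+1} − x_{i+1}·y_i), indices taken mod 6.
Σ = (-103) + (-20) + (-102) + (-192) + (-56) + (-14) = -487
Area = |Σ|/2 = 243.5.
Hole:
Apply Gauss's area formula: 2A = Σ (x_i·y_{i+1} − x_{i+1}·y_i), indices taken mod 5.
Σ = (5) + (15) + (6) + (8) + (-12) = 22
Area = |Σ|/2 = 11.
Net area = 243.5 − 11 = 232.5.

232.5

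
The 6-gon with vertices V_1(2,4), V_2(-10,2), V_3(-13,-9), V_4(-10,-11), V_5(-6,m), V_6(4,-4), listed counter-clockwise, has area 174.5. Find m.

-11

Write out the shoelace sum; only the two edges meeting at V_5 involve m:
2·Area = [((-10)·m − (-6)·(-11)) + ((-6)·(-4) − 4·m)] + 237
       = -14·m + 195 = 349
⇒ m = -11.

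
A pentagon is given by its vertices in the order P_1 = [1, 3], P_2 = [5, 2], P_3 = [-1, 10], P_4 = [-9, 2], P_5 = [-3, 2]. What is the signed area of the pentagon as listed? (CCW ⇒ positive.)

Σ = (-13) + (52) + (88) + (-12) + (-11) = 104
Signed area = Σ/2 = 52 (positive ⇒ counter-clockwise traversal).

52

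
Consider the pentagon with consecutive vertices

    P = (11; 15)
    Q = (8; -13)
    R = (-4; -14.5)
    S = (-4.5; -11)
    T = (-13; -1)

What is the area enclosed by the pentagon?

Apply the surveyor's formula: 2A = Σ (x_i·y_{i+1} − x_{i+1}·y_i), indices taken mod 5.
Cross-terms: -263, -168, -21.25, -138.5, -184  ⇒  Σ = -774.75
Area = |Σ|/2 = 387.375.

387.375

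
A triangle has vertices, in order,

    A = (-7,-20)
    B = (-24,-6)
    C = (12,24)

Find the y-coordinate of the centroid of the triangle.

-2/3

Apply the surveyor's formula. First the cross-terms c_i = x_i·y_{i+1} − x_{i+1}·y_i:
  -438, -504, -72  ⇒  2A = -1014, A = -507.
Then Σ (y_i + y_{i+1})·c_i = 2028, so ȳ = 2028 / (6·(-507)) = -2/3.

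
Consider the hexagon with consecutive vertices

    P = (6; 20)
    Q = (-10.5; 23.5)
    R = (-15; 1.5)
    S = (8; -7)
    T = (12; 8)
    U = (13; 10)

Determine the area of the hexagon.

572.375

Apply the shoelace formula: 2A = Σ (x_i·y_{i+1} − x_{i+1}·y_i), indices taken mod 6.
Cross-terms: 351, 336.75, 93, 148, 16, 200  ⇒  Σ = 1144.75
Area = |Σ|/2 = 572.375.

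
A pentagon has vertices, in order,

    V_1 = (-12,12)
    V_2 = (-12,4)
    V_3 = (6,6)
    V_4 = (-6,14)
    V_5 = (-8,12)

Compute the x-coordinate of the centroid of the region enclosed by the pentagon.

-203/39

Apply Gauss's area formula. First the cross-terms c_i = x_i·y_{i+1} − x_{i+1}·y_i:
  96, -96, 120, 40, 48  ⇒  2A = 208, A = 104.
Then Σ (x_i + x_{i+1})·c_i = -3248, so x̄ = -3248 / (6·104) = -203/39.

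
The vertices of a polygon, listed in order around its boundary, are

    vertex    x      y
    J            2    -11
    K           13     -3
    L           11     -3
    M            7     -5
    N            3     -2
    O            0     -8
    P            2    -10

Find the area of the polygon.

44

Σ = (137) + (-6) + (-34) + (1) + (-24) + (16) + (-2) = 88
Area = |Σ|/2 = 44.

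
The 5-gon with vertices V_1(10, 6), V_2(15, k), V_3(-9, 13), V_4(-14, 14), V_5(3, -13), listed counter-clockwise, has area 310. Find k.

9

Write out the shoelace sum; only the two edges meeting at V_2 involve k:
2·Area = [(10·k − 15·6) + (15·13 − (-9)·k)] + 344
       = 19·k + 449 = 620
⇒ k = 9.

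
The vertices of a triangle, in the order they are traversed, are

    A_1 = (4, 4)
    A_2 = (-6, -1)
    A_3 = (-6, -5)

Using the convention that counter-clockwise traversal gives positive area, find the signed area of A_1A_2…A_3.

Apply the shoelace (surveyor's) formula: 2A = Σ (x_i·y_{i+1} − x_{i+1}·y_i), indices taken mod 3.
Σ = (20) + (24) + (-4) = 40
Signed area = Σ/2 = 20 (positive ⇒ counter-clockwise traversal).

20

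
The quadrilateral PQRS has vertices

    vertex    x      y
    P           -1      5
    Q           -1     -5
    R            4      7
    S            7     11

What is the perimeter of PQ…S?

|PQ| = √((0)² + (-10)²) = √100 = 10
|QR| = √((5)² + (12)²) = √169 = 13
|RS| = √((3)² + (4)²) = √25 = 5
|SP| = √((-8)² + (-6)²) = √100 = 10
Perimeter = 10 + 13 + 5 + 10 = 38.

38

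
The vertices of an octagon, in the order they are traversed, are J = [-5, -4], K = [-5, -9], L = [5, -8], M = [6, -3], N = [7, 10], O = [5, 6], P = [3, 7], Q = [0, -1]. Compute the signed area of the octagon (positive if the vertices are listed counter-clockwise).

112.5

Cross-terms: 25, 85, 33, 81, -8, 17, -3, -5  ⇒  Σ = 225
Signed area = Σ/2 = 112.5 (positive ⇒ counter-clockwise traversal).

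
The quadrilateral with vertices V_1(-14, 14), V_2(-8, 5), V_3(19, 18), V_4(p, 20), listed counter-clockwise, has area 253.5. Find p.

Write out the shoelace sum; only the two edges meeting at V_4 involve p:
2·Area = [(19·20 − p·18) + (p·14 − (-14)·20)] + -197
       = -4·p + 463 = 507
⇒ p = -11.

-11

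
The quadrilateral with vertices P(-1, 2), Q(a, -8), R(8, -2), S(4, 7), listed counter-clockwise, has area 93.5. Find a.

-9

Write out the shoelace sum; only the two edges meeting at Q involve a:
2·Area = [((-1)·(-8) − a·2) + (a·(-2) − 8·(-8))] + 79
       = -4·a + 151 = 187
⇒ a = -9.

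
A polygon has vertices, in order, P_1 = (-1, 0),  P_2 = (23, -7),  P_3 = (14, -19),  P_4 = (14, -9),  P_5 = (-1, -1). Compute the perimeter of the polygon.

68

|P_1P_2| = √((24)² + (-7)²) = √625 = 25
|P_2P_3| = √((-9)² + (-12)²) = √225 = 15
|P_3P_4| = √((0)² + (10)²) = √100 = 10
|P_4P_5| = √((-15)² + (8)²) = √289 = 17
|P_5P_1| = √((0)² + (1)²) = √1 = 1
Perimeter = 25 + 15 + 10 + 17 + 1 = 68.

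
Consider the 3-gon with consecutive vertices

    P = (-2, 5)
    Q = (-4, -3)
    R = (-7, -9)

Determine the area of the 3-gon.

Apply Gauss's area formula: 2A = Σ (x_i·y_{i+1} − x_{i+1}·y_i), indices taken mod 3.
Σ = (26) + (15) + (-53) = -12
Area = |Σ|/2 = 6.

6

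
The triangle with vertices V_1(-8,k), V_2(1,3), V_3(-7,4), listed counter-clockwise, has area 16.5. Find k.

The doubled signed area Σ (x_i y_{i+1} − x_{i+1} y_i) is linear in k.
With k=0 it equals 33; the coefficient of k is -8 (from the two edges through V_1).
So -8·k + 33 = 2·16.5 = 33 ⇒ k = 0.

0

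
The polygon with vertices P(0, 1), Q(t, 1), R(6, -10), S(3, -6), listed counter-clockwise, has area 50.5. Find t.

Write out the shoelace sum; only the two edges meeting at Q involve t:
2·Area = [(0·1 − t·1) + (t·(-10) − 6·1)] + -3
       = -11·t + -9 = 101
⇒ t = -10.

-10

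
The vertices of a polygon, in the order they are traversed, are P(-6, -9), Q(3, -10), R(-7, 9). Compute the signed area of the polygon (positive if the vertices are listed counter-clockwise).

Apply Gauss's area formula: 2A = Σ (x_i·y_{i+1} − x_{i+1}·y_i), indices taken mod 3.
Σ = (87) + (-43) + (117) = 161
Signed area = Σ/2 = 80.5 (positive ⇒ counter-clockwise traversal).

80.5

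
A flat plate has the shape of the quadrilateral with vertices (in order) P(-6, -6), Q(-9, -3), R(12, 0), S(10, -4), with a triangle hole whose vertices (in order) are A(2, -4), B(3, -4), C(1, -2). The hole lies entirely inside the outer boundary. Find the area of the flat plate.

Outer boundary:
Σ = (-36) + (36) + (-48) + (-84) = -132
Area = |Σ|/2 = 66.
Hole:
A→B: (2)(-4) − (3)(-4) = 4
B→C: (3)(-2) − (1)(-4) = -2
C→A: (1)(-4) − (2)(-2) = 0
Σ = 2
Area = |Σ|/2 = 1.
Net area = 66 − 1 = 65.

65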